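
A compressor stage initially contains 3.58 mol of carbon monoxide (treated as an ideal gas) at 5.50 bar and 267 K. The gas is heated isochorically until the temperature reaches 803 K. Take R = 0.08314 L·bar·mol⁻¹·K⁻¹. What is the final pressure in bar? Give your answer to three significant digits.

P₂ ≈ 16.5 bar

From PV = nRT: V₁ = nRT₁/P₁ = 14.45 L.
Isochoric, so P/T is constant: V₂ = V₁; P₂ = P₁·(T₂/T₁) = 16.54 bar.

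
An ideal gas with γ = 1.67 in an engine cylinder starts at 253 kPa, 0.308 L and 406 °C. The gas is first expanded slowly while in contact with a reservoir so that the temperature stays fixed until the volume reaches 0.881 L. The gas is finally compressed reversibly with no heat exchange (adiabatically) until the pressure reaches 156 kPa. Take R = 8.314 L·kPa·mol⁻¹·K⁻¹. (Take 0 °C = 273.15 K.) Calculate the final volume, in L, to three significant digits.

V₃ ≈ 0.627 L

Convert: T₁ = 679.1 K.
T constant ⇒ Boyle's law P V = const: T₂ = T₁; P₂ = P₁·(V₁/V₂) = 88.45 kPa.
Reversible adiabatic, γ = 1.67: T₃ = T₂·(P₃/P₂)^((γ−1)/γ) = 852.8 K; V₃ = V₂·(P₂/P₃)^(1/γ) = 0.6272 L.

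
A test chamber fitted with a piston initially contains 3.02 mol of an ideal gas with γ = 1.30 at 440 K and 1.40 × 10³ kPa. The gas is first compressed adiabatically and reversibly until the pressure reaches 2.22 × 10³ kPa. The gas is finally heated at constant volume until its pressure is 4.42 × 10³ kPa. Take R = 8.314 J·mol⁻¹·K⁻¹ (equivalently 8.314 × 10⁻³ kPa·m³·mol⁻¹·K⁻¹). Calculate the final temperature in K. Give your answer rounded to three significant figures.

T₃ ≈ 974 K

From PV = nRT: V₁ = nRT₁/P₁ = 0.007891 m³.
Adiabatic (γ = 1.30), T V^(γ−1) and P V^γ constant: T₂ = T₁·(P₂/P₁)^((γ−1)/γ) = 489.4 K; V₂ = V₁·(P₁/P₂)^(1/γ) = 0.005535 m³.
V constant ⇒ P ∝ T: V₃ = V₂; T₃ = T₂·(P₃/P₂) = 974.4 K.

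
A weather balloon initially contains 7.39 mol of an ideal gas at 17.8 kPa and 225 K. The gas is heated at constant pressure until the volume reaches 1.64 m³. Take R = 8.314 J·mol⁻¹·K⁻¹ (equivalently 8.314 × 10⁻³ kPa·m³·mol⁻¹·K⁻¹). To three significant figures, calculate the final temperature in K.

T₂ ≈ 475 K

From PV = nRT: V₁ = nRT₁/P₁ = 0.7766 m³.
P constant ⇒ V ∝ T: P₂ = P₁; T₂ = T₁·(V₂/V₁) = 475.1 K.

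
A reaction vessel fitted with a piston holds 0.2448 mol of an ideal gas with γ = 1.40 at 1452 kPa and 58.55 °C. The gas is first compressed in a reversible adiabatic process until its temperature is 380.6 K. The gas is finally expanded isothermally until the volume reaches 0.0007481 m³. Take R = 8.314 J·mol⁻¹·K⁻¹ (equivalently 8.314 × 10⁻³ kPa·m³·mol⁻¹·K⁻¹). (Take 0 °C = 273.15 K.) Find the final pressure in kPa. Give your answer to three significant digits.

P₃ ≈ 1.04e+03 kPa

Convert: T₁ = 331.7 K.
From PV = nRT: V₁ = nRT₁/P₁ = 0.0004649 m³.
Adiabatic (γ = 1.40), T V^(γ−1) and P V^γ constant: P₂ = P₁·(T₂/T₁)^(γ/(γ−1)) = 2350 kPa; V₂ = V₁·(T₁/T₂)^(1/(γ−1)) = 0.0003297 m³.
Isothermal, so P V is constant: T₃ = T₂; P₃ = P₂·(V₂/V₃) = 1035 kPa.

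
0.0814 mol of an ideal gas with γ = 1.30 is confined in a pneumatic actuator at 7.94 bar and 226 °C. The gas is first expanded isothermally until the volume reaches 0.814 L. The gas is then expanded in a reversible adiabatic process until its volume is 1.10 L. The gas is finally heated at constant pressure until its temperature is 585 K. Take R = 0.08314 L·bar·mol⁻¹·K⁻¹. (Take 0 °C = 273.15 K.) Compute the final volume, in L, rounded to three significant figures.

V₄ ≈ 1.41 L

Convert: T₁ = 499.1 K.
From PV = nRT: V₁ = nRT₁/P₁ = 0.4254 L.
Isothermal, so P V is constant: T₂ = T₁; P₂ = P₁·(V₁/V₂) = 4.150 bar.
Adiabatic (γ = 1.30), T V^(γ−1) and P V^γ constant: T₃ = T₂·(V₂/V₃)^(γ−1) = 456.0 K; P₃ = P₂·(V₂/V₃)^γ = 2.806 bar.
P constant ⇒ V ∝ T: P₄ = P₃; V₄ = V₃·(T₄/T₃) = 1.411 L.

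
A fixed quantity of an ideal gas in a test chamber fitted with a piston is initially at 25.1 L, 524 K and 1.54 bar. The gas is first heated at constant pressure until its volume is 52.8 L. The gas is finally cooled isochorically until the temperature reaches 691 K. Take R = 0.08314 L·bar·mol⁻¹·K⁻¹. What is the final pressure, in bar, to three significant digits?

P constant ⇒ V ∝ T: P₂ = P₁; T₂ = T₁·(V₂/V₁) = 1102 K.
V constant ⇒ P ∝ T: V₃ = V₂; P₃ = P₂·(T₃/T₂) = 0.9654 bar.

P₃ ≈ 0.965 bar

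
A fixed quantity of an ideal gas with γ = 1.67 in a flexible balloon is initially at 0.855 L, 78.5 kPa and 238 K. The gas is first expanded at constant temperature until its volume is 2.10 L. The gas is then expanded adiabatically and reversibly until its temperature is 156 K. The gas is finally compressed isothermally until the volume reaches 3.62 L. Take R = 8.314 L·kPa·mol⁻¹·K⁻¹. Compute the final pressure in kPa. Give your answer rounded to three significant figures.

P₄ ≈ 12.2 kPa

T constant ⇒ Boyle's law P V = const: T₂ = T₁; P₂ = P₁·(V₁/V₂) = 31.96 kPa.
Adiabatic (γ = 1.67), T V^(γ−1) and P V^γ constant: P₃ = P₂·(T₃/T₂)^(γ/(γ−1)) = 11.15 kPa; V₃ = V₂·(T₂/T₃)^(1/(γ−1)) = 3.945 L.
T constant ⇒ Boyle's law P V = const: T₄ = T₃; P₄ = P₃·(V₃/V₄) = 12.15 kPa.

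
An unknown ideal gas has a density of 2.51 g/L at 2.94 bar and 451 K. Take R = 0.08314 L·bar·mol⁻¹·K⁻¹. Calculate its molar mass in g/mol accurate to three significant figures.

M ≈ 32.0 g/mol

ρ = PM/(RT) ⇒ M = ρRT/P = (2.51 × 0.08314 × 451.0) / 2.94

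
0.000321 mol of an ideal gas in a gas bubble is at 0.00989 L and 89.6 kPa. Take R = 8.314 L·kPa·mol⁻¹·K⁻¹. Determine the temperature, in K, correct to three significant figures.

T ≈ 332 K

PV = nRT ⇒ T = PV/(nR) = (89.6 × 0.00989) / (0.000321 × 8.314)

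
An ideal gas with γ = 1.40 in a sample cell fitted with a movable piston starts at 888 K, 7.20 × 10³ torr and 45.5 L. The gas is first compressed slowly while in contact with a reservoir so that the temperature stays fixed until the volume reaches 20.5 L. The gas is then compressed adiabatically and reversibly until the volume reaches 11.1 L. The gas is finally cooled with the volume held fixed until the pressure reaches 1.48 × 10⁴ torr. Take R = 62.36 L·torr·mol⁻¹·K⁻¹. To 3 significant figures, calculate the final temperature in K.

T constant ⇒ Boyle's law P V = const: T₂ = T₁; P₂ = P₁·(V₁/V₂) = 1.598e+04 torr.
Reversible adiabatic, γ = 1.40: T₃ = T₂·(V₂/V₃)^(γ−1) = 1135 K; P₃ = P₂·(V₂/V₃)^γ = 3.772e+04 torr.
Isochoric, so P/T is constant: V₄ = V₃; T₄ = T₃·(P₄/P₃) = 445.3 K.

T₄ ≈ 445 K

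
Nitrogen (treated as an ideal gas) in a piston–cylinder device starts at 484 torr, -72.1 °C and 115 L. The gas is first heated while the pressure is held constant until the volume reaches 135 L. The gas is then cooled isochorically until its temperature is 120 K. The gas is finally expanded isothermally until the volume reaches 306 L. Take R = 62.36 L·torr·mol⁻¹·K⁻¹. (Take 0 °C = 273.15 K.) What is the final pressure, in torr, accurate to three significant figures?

Convert: T₁ = 201.0 K.
Isobaric, so V/T is constant: P₂ = P₁; T₂ = T₁·(V₂/V₁) = 236.0 K.
Isochoric, so P/T is constant: V₃ = V₂; P₃ = P₂·(T₃/T₂) = 246.1 torr.
T constant ⇒ Boyle's law P V = const: T₄ = T₃; P₄ = P₃·(V₃/V₄) = 108.6 torr.

P₄ ≈ 109 torr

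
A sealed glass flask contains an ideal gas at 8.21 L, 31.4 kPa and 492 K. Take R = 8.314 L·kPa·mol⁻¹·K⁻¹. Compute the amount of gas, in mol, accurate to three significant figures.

n ≈ 0.0630 mol

PV = nRT ⇒ n = PV/(RT) = (31.4 × 8.21) / (8.314 × 492)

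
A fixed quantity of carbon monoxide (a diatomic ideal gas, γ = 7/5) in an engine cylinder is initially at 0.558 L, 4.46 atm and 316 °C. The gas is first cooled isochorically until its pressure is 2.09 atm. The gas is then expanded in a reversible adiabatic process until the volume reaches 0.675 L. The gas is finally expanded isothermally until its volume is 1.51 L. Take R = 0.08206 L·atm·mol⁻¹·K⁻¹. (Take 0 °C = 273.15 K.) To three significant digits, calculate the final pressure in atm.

Convert: T₁ = 589.1 K.
V constant ⇒ P ∝ T: V₂ = V₁; T₂ = T₁·(P₂/P₁) = 276.1 K.
Reversible adiabatic, γ = 7/5: T₃ = T₂·(V₂/V₃)^(γ−1) = 255.8 K; P₃ = P₂·(V₂/V₃)^γ = 1.601 atm.
T constant ⇒ Boyle's law P V = const: T₄ = T₃; P₄ = P₃·(V₃/V₄) = 0.7157 atm.

P₄ ≈ 0.716 atm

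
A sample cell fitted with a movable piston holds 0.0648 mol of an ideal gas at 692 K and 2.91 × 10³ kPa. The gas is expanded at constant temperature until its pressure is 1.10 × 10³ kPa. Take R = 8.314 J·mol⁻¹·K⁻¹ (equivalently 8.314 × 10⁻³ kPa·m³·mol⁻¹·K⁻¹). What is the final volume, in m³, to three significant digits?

From PV = nRT: V₁ = nRT₁/P₁ = 0.0001281 m³.
T constant ⇒ Boyle's law P V = const: T₂ = T₁; V₂ = V₁·(P₁/P₂) = 0.0003389 m³.

V₂ ≈ 0.000339 m³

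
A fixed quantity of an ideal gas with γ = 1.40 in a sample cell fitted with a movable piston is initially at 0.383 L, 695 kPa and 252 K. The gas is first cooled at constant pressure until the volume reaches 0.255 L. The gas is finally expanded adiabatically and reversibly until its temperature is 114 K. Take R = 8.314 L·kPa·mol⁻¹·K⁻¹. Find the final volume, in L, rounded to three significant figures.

Isobaric, so V/T is constant: P₂ = P₁; T₂ = T₁·(V₂/V₁) = 167.8 K.
Adiabatic (γ = 1.40), T V^(γ−1) and P V^γ constant: P₃ = P₂·(T₃/T₂)^(γ/(γ−1)) = 179.7 kPa; V₃ = V₂·(T₂/T₃)^(1/(γ−1)) = 0.6701 L.

V₃ ≈ 0.670 L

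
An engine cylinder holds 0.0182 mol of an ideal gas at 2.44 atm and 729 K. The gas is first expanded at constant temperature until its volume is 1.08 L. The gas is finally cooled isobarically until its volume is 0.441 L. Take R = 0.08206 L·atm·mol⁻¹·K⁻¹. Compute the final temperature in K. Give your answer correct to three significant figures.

From PV = nRT: V₁ = nRT₁/P₁ = 0.4462 L.
Isothermal, so P V is constant: T₂ = T₁; P₂ = P₁·(V₁/V₂) = 1.008 atm.
Isobaric, so V/T is constant: P₃ = P₂; T₃ = T₂·(V₃/V₂) = 297.7 K.

T₃ ≈ 298 K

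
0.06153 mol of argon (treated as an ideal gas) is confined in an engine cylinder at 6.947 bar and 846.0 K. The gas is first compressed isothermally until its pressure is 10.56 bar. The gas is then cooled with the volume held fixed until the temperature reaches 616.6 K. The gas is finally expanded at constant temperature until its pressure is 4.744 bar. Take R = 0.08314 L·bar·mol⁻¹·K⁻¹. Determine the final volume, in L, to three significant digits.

From PV = nRT: V₁ = nRT₁/P₁ = 0.6230 L.
T constant ⇒ Boyle's law P V = const: T₂ = T₁; V₂ = V₁·(P₁/P₂) = 0.4098 L.
Isochoric, so P/T is constant: V₃ = V₂; P₃ = P₂·(T₃/T₂) = 7.697 bar.
T constant ⇒ Boyle's law P V = const: T₄ = T₃; V₄ = V₃·(P₃/P₄) = 0.6649 L.

V₄ ≈ 0.665 L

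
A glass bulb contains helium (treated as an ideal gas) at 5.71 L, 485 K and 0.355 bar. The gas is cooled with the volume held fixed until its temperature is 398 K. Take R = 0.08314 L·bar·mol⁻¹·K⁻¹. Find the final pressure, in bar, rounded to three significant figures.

P₂ ≈ 0.291 bar

V constant ⇒ P ∝ T: V₂ = V₁; P₂ = P₁·(T₂/T₁) = 0.2913 bar.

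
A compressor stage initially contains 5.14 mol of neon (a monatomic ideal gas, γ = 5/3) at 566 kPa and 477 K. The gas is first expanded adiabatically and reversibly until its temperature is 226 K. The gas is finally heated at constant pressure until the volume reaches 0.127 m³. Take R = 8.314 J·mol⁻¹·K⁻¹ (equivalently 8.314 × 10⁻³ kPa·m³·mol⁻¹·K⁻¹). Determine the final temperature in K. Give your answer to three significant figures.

From PV = nRT: V₁ = nRT₁/P₁ = 0.03601 m³.
Reversible adiabatic, γ = 5/3: P₂ = P₁·(T₂/T₁)^(γ/(γ−1)) = 87.46 kPa; V₂ = V₁·(T₁/T₂)^(1/(γ−1)) = 0.1104 m³.
Isobaric, so V/T is constant: P₃ = P₂; T₃ = T₂·(V₃/V₂) = 259.9 K.

T₃ ≈ 260 K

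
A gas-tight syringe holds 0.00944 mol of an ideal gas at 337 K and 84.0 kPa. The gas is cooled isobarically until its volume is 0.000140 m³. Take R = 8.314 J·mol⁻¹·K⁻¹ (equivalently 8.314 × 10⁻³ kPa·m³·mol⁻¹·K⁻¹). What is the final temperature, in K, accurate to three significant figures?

T₂ ≈ 150 K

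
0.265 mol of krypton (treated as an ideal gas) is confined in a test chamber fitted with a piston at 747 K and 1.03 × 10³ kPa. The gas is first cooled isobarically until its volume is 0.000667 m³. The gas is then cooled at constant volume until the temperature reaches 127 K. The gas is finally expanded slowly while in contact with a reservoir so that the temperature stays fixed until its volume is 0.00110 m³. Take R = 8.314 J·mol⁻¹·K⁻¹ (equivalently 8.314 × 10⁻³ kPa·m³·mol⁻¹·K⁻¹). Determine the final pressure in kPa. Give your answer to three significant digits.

P₄ ≈ 254 kPa

From PV = nRT: V₁ = nRT₁/P₁ = 0.001598 m³.
P constant ⇒ V ∝ T: P₂ = P₁; T₂ = T₁·(V₂/V₁) = 311.8 K.
V constant ⇒ P ∝ T: V₃ = V₂; P₃ = P₂·(T₃/T₂) = 419.5 kPa.
T constant ⇒ Boyle's law P V = const: T₄ = T₃; P₄ = P₃·(V₃/V₄) = 254.4 kPa.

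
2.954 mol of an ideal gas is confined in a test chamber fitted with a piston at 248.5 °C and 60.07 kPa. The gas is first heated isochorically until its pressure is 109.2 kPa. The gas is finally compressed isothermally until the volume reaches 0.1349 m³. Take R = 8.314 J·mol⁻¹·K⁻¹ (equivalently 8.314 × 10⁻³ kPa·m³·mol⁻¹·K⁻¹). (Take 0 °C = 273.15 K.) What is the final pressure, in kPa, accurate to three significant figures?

P₃ ≈ 173 kPa

Convert: T₁ = 521.6 K.
From PV = nRT: V₁ = nRT₁/P₁ = 0.2133 m³.
Isochoric, so P/T is constant: V₂ = V₁; T₂ = T₁·(P₂/P₁) = 948.3 K.
T constant ⇒ Boyle's law P V = const: T₃ = T₂; P₃ = P₂·(V₂/V₃) = 172.6 kPa.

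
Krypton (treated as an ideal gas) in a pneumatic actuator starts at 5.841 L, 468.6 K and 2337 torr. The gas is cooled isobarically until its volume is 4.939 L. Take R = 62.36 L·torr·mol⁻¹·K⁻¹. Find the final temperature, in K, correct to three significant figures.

T₂ ≈ 396 K

Isobaric, so V/T is constant: P₂ = P₁; T₂ = T₁·(V₂/V₁) = 396.2 K.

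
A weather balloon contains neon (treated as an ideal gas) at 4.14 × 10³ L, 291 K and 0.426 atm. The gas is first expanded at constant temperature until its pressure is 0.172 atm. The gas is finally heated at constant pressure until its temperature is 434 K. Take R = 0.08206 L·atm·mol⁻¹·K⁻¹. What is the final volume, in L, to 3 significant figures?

V₃ ≈ 1.53e+04 L

T constant ⇒ Boyle's law P V = const: T₂ = T₁; V₂ = V₁·(P₁/P₂) = 1.025e+04 L.
Isobaric, so V/T is constant: P₃ = P₂; V₃ = V₂·(T₃/T₂) = 1.529e+04 L.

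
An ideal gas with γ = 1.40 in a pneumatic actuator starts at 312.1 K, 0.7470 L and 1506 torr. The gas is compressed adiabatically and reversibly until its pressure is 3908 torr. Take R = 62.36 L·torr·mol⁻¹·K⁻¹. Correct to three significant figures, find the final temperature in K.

T₂ ≈ 410 K

Adiabatic (γ = 1.40), T V^(γ−1) and P V^γ constant: T₂ = T₁·(P₂/P₁)^((γ−1)/γ) = 409.8 K; V₂ = V₁·(P₁/P₂)^(1/γ) = 0.3780 L.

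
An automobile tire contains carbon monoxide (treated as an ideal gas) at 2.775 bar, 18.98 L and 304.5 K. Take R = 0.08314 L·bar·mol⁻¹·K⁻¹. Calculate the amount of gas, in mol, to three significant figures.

PV = nRT ⇒ n = PV/(RT) = (2.775 × 18.98) / (0.08314 × 304.5)

n ≈ 2.08 mol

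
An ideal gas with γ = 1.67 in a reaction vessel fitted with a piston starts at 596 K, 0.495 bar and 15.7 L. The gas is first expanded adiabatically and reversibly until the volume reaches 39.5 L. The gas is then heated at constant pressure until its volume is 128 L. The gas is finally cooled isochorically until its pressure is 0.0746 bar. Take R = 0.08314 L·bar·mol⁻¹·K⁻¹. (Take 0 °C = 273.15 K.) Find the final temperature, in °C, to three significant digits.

Adiabatic (γ = 1.67), T V^(γ−1) and P V^γ constant: T₂ = T₁·(V₁/V₂)^(γ−1) = 321.2 K; P₂ = P₁·(V₁/V₂)^γ = 0.1060 bar.
Isobaric, so V/T is constant: P₃ = P₂; T₃ = T₂·(V₃/V₂) = 1041 K.
V constant ⇒ P ∝ T: V₄ = V₃; T₄ = T₃·(P₄/P₃) = 732.3 K.

T₄ ≈ 459 °C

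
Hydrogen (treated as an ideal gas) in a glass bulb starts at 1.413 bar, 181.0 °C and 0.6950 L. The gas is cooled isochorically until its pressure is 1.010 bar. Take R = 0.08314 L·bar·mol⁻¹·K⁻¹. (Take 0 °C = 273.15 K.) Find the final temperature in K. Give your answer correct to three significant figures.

T₂ ≈ 325 K

Convert: T₁ = 454.1 K.
V constant ⇒ P ∝ T: V₂ = V₁; T₂ = T₁·(P₂/P₁) = 324.6 K.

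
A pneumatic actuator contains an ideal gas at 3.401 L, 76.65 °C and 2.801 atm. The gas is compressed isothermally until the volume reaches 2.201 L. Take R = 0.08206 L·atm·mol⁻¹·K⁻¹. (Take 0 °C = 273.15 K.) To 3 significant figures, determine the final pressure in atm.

Convert: T₁ = 349.8 K.
T constant ⇒ Boyle's law P V = const: T₂ = T₁; P₂ = P₁·(V₁/V₂) = 4.328 atm.

P₂ ≈ 4.33 atm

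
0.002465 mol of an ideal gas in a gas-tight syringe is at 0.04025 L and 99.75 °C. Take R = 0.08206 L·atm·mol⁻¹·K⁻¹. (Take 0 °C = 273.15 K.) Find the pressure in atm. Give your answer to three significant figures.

P ≈ 1.87 atm

Convert: T = 372.90 K.
PV = nRT ⇒ P = nRT/V = (0.002465 × 0.08206 × 372.90) / 0.04025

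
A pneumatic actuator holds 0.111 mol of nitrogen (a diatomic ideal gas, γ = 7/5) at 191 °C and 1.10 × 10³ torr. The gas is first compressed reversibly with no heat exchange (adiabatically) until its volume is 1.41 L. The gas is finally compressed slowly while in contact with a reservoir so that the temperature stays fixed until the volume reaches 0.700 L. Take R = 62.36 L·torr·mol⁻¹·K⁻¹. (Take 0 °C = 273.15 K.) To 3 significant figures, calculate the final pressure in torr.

Convert: T₁ = 464.1 K.
From PV = nRT: V₁ = nRT₁/P₁ = 2.921 L.
Adiabatic (γ = 7/5), T V^(γ−1) and P V^γ constant: T₂ = T₁·(V₁/V₂)^(γ−1) = 621.1 K; P₂ = P₁·(V₁/V₂)^γ = 3049 torr.
Isothermal, so P V is constant: T₃ = T₂; P₃ = P₂·(V₂/V₃) = 6142 torr.

P₃ ≈ 6.14e+03 torr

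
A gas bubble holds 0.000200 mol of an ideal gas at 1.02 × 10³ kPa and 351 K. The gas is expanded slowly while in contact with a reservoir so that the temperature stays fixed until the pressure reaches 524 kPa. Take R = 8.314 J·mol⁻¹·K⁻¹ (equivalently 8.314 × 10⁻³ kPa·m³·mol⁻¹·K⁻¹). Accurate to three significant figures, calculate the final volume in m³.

From PV = nRT: V₁ = nRT₁/P₁ = 5.722e-07 m³.
Isothermal, so P V is constant: T₂ = T₁; V₂ = V₁·(P₁/P₂) = 1.114e-06 m³.

V₂ ≈ 1.11e-06 m³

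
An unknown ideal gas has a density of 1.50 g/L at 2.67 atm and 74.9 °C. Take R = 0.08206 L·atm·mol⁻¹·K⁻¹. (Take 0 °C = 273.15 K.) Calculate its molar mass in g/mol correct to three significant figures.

M ≈ 16.0 g/mol

ρ = PM/(RT) ⇒ M = ρRT/P = (1.50 × 0.08206 × 348.0) / 2.67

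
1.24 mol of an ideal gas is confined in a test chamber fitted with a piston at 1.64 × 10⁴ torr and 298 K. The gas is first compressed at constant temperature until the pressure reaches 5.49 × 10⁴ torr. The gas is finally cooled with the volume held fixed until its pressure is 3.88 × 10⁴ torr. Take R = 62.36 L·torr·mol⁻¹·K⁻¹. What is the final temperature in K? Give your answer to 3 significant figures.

T₃ ≈ 211 K

From PV = nRT: V₁ = nRT₁/P₁ = 1.405 L.
T constant ⇒ Boyle's law P V = const: T₂ = T₁; V₂ = V₁·(P₁/P₂) = 0.4197 L.
Isochoric, so P/T is constant: V₃ = V₂; T₃ = T₂·(P₃/P₂) = 210.6 K.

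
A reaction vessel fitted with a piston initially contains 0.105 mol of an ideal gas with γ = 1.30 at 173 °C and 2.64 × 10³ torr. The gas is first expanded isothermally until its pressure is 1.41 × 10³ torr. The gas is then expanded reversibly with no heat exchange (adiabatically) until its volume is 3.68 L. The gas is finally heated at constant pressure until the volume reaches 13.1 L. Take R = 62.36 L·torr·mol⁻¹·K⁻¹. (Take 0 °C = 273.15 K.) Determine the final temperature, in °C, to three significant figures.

Convert: T₁ = 446.1 K.
From PV = nRT: V₁ = nRT₁/P₁ = 1.107 L.
T constant ⇒ Boyle's law P V = const: T₂ = T₁; V₂ = V₁·(P₁/P₂) = 2.072 L.
Adiabatic (γ = 1.30), T V^(γ−1) and P V^γ constant: T₃ = T₂·(V₂/V₃)^(γ−1) = 375.5 K; P₃ = P₂·(V₂/V₃)^γ = 668.2 torr.
P constant ⇒ V ∝ T: P₄ = P₃; T₄ = T₃·(V₄/V₃) = 1337 K.

T₄ ≈ 1.06e+03 °C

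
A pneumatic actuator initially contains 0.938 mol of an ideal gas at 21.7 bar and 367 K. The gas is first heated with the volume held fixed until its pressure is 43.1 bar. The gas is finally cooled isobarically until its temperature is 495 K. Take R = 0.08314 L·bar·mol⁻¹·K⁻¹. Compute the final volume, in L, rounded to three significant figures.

V₃ ≈ 0.896 L

From PV = nRT: V₁ = nRT₁/P₁ = 1.319 L.
Isochoric, so P/T is constant: V₂ = V₁; T₂ = T₁·(P₂/P₁) = 728.9 K.
P constant ⇒ V ∝ T: P₃ = P₂; V₃ = V₂·(T₃/T₂) = 0.8957 L.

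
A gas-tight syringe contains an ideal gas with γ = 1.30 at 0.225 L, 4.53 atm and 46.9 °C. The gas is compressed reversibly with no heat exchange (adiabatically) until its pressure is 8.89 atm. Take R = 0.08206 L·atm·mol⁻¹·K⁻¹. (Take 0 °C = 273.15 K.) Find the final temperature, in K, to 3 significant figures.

T₂ ≈ 374 K

Convert: T₁ = 320.0 K.
Reversible adiabatic, γ = 1.30: T₂ = T₁·(P₂/P₁)^((γ−1)/γ) = 373.9 K; V₂ = V₁·(P₁/P₂)^(1/γ) = 0.1340 L.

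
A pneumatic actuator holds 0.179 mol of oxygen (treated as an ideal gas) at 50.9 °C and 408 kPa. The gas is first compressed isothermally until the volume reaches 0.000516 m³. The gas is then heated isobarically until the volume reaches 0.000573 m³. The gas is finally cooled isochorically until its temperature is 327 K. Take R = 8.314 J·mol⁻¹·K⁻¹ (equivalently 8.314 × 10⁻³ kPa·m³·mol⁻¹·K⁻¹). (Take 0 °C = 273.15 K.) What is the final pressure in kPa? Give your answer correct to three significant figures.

P₄ ≈ 849 kPa

Convert: T₁ = 324.0 K.
From PV = nRT: V₁ = nRT₁/P₁ = 0.001182 m³.
Isothermal, so P V is constant: T₂ = T₁; P₂ = P₁·(V₁/V₂) = 934.6 kPa.
Isobaric, so V/T is constant: P₃ = P₂; T₃ = T₂·(V₃/V₂) = 359.8 K.
V constant ⇒ P ∝ T: V₄ = V₃; P₄ = P₃·(T₄/T₃) = 849.3 kPa.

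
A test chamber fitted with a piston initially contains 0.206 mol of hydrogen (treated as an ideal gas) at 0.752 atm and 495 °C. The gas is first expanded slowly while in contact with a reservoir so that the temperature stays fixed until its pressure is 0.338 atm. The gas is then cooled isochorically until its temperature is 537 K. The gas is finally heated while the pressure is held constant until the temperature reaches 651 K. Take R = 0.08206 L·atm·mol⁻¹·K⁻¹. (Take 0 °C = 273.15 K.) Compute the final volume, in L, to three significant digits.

Convert: T₁ = 768.1 K.
From PV = nRT: V₁ = nRT₁/P₁ = 17.27 L.
Isothermal, so P V is constant: T₂ = T₁; V₂ = V₁·(P₁/P₂) = 38.42 L.
Isochoric, so P/T is constant: V₃ = V₂; P₃ = P₂·(T₃/T₂) = 0.2363 atm.
Isobaric, so V/T is constant: P₄ = P₃; V₄ = V₃·(T₄/T₃) = 46.57 L.

V₄ ≈ 46.6 L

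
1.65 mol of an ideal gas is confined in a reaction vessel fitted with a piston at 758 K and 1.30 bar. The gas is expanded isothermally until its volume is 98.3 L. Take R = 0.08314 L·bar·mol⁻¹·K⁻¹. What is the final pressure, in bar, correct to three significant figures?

From PV = nRT: V₁ = nRT₁/P₁ = 79.99 L.
Isothermal, so P V is constant: T₂ = T₁; P₂ = P₁·(V₁/V₂) = 1.058 bar.

P₂ ≈ 1.06 bar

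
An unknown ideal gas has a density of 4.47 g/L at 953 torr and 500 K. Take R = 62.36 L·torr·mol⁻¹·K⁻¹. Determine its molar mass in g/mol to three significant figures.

M ≈ 146 g/mol

ρ = PM/(RT) ⇒ M = ρRT/P = (4.47 × 62.36 × 500.0) / 953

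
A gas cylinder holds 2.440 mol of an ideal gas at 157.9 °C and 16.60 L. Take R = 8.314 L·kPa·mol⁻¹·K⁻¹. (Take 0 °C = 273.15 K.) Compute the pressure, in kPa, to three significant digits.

Convert: T = 431.05 K.
PV = nRT ⇒ P = nRT/V = (2.440 × 8.314 × 431.05) / 16.60

P ≈ 527 kPa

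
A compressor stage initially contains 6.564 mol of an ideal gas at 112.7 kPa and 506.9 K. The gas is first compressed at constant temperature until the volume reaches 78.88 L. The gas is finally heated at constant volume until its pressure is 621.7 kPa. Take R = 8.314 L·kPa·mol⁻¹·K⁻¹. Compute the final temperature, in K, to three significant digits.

From PV = nRT: V₁ = nRT₁/P₁ = 245.5 L.
T constant ⇒ Boyle's law P V = const: T₂ = T₁; P₂ = P₁·(V₁/V₂) = 350.7 kPa.
Isochoric, so P/T is constant: V₃ = V₂; T₃ = T₂·(P₃/P₂) = 898.6 K.

T₃ ≈ 899 K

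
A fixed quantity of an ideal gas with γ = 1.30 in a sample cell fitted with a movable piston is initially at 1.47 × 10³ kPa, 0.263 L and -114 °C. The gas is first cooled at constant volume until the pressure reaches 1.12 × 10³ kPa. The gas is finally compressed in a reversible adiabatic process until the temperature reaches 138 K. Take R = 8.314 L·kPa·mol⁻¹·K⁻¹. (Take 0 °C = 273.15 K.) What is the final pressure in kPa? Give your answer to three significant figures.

Convert: T₁ = 159.1 K.
Isochoric, so P/T is constant: V₂ = V₁; T₂ = T₁·(P₂/P₁) = 121.3 K.
Reversible adiabatic, γ = 1.30: P₃ = P₂·(T₃/T₂)^(γ/(γ−1)) = 1962 kPa; V₃ = V₂·(T₂/T₃)^(1/(γ−1)) = 0.1709 L.

P₃ ≈ 1.96e+03 kPa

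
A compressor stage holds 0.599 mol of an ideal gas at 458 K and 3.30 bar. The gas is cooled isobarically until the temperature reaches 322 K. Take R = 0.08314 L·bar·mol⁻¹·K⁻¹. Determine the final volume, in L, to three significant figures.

V₂ ≈ 4.86 L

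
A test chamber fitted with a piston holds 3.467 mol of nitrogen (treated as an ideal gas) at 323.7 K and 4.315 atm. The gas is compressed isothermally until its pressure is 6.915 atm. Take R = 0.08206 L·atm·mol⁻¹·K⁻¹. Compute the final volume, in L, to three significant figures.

From PV = nRT: V₁ = nRT₁/P₁ = 21.34 L.
Isothermal, so P V is constant: T₂ = T₁; V₂ = V₁·(P₁/P₂) = 13.32 L.

V₂ ≈ 13.3 L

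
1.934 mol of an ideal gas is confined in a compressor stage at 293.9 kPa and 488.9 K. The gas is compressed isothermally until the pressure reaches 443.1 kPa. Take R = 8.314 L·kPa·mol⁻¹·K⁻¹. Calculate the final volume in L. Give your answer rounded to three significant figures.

From PV = nRT: V₁ = nRT₁/P₁ = 26.75 L.
T constant ⇒ Boyle's law P V = const: T₂ = T₁; V₂ = V₁·(P₁/P₂) = 17.74 L.

V₂ ≈ 17.7 L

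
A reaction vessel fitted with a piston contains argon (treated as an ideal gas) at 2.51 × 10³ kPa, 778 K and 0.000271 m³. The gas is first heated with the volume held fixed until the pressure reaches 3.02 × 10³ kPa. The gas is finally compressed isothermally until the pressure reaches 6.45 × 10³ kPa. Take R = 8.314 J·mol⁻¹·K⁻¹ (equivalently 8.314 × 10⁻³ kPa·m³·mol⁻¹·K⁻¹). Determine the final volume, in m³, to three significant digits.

V₃ ≈ 0.000127 m³

Isochoric, so P/T is constant: V₂ = V₁; T₂ = T₁·(P₂/P₁) = 936.1 K.
T constant ⇒ Boyle's law P V = const: T₃ = T₂; V₃ = V₂·(P₂/P₃) = 0.0001269 m³.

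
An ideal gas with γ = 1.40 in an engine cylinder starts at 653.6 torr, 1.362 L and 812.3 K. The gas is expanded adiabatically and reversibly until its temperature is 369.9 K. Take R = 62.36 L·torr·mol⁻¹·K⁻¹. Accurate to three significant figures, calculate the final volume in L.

V₂ ≈ 9.73 L

Reversible adiabatic, γ = 1.40: P₂ = P₁·(T₂/T₁)^(γ/(γ−1)) = 41.65 torr; V₂ = V₁·(T₁/T₂)^(1/(γ−1)) = 9.733 L.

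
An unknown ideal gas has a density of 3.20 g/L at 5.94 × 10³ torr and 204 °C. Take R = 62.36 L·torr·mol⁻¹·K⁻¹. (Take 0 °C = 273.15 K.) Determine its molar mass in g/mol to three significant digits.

ρ = PM/(RT) ⇒ M = ρRT/P = (3.20 × 62.36 × 477.1) / 5.94e+03

M ≈ 16.0 g/mol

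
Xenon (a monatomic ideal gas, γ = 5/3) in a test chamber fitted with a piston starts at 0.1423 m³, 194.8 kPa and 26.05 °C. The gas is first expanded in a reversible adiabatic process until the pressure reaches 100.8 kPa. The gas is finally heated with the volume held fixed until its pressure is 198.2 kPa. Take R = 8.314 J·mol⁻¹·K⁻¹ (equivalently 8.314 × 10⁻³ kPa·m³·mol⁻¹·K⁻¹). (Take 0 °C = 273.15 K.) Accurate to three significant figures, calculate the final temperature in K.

Convert: T₁ = 299.2 K.
Reversible adiabatic, γ = 5/3: T₂ = T₁·(P₂/P₁)^((γ−1)/γ) = 229.9 K; V₂ = V₁·(P₁/P₂)^(1/γ) = 0.2113 m³.
V constant ⇒ P ∝ T: V₃ = V₂; T₃ = T₂·(P₃/P₂) = 452.0 K.

T₃ ≈ 452 K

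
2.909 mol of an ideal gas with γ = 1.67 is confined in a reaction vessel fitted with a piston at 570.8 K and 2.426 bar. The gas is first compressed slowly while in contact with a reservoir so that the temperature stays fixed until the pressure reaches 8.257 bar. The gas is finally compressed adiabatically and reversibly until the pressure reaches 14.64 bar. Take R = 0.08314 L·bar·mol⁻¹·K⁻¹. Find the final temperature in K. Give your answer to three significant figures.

From PV = nRT: V₁ = nRT₁/P₁ = 56.90 L.
T constant ⇒ Boyle's law P V = const: T₂ = T₁; V₂ = V₁·(P₁/P₂) = 16.72 L.
Adiabatic (γ = 1.67), T V^(γ−1) and P V^γ constant: T₃ = T₂·(P₃/P₂)^((γ−1)/γ) = 718.2 K; V₃ = V₂·(P₂/P₃)^(1/γ) = 11.87 L.

T₃ ≈ 718 K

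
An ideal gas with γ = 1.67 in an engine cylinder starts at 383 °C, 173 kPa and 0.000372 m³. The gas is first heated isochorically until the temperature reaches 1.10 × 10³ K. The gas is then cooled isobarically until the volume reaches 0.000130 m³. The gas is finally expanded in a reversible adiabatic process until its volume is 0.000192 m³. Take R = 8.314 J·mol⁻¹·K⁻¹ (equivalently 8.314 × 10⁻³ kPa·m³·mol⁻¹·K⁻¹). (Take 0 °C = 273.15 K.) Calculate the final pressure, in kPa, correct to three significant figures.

Convert: T₁ = 656.1 K.
V constant ⇒ P ∝ T: V₂ = V₁; P₂ = P₁·(T₂/T₁) = 290.0 kPa.
P constant ⇒ V ∝ T: P₃ = P₂; T₃ = T₂·(V₃/V₂) = 384.4 K.
Reversible adiabatic, γ = 1.67: T₄ = T₃·(V₃/V₄)^(γ−1) = 296.0 K; P₄ = P₃·(V₃/V₄)^γ = 151.2 kPa.

P₄ ≈ 151 kPa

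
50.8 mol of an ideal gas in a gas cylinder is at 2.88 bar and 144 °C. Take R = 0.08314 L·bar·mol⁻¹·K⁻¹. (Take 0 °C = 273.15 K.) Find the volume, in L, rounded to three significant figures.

Convert: T = 417.15 K.
PV = nRT ⇒ V = nRT/P = (50.8 × 0.08314 × 417.15) / 2.88

V ≈ 612 L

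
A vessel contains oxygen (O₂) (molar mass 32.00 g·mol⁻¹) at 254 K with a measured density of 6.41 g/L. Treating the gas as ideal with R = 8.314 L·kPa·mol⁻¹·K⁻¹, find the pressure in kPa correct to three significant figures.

P ≈ 423 kPa

ρ = PM/(RT) ⇒ P = ρRT/M = (6.41 × 8.314 × 254.0) / 32.00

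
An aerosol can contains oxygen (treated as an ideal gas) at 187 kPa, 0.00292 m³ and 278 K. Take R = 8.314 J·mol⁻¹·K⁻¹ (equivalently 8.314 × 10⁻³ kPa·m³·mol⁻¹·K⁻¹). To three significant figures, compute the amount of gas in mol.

PV = nRT ⇒ n = PV/(RT) = (187 × 0.00292) / (8.314 × 10⁻³ × 278)

n ≈ 0.236 mol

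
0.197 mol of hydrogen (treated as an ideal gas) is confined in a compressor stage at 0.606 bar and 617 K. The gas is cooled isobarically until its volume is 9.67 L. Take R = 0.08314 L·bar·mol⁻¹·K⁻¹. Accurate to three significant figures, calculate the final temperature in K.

T₂ ≈ 358 K

From PV = nRT: V₁ = nRT₁/P₁ = 16.68 L.
Isobaric, so V/T is constant: P₂ = P₁; T₂ = T₁·(V₂/V₁) = 357.8 K.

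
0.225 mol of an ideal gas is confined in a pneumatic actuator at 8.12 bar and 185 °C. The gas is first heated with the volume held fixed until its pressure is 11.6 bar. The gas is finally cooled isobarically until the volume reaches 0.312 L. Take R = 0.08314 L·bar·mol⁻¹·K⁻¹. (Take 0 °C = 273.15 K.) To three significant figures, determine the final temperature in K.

Convert: T₁ = 458.1 K.
From PV = nRT: V₁ = nRT₁/P₁ = 1.055 L.
V constant ⇒ P ∝ T: V₂ = V₁; T₂ = T₁·(P₂/P₁) = 654.5 K.
P constant ⇒ V ∝ T: P₃ = P₂; T₃ = T₂·(V₃/V₂) = 193.5 K.

T₃ ≈ 193 K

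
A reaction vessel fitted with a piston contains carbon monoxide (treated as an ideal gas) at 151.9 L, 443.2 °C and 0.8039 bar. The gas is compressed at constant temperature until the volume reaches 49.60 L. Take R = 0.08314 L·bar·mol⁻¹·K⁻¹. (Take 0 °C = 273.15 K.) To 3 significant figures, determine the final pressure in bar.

P₂ ≈ 2.46 bar

Convert: T₁ = 716.3 K.
Isothermal, so P V is constant: T₂ = T₁; P₂ = P₁·(V₁/V₂) = 2.462 bar.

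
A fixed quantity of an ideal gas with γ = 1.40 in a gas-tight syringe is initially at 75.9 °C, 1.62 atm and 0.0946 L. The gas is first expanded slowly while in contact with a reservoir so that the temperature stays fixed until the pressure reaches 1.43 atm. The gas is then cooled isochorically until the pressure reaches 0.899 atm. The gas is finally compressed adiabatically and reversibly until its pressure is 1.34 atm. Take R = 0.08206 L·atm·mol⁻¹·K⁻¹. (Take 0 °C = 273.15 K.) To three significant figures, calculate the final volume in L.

V₄ ≈ 0.0806 L

Convert: T₁ = 349.0 K.
T constant ⇒ Boyle's law P V = const: T₂ = T₁; V₂ = V₁·(P₁/P₂) = 0.1072 L.
V constant ⇒ P ∝ T: V₃ = V₂; T₃ = T₂·(P₃/P₂) = 219.4 K.
Reversible adiabatic, γ = 1.40: T₄ = T₃·(P₄/P₃)^((γ−1)/γ) = 245.9 K; V₄ = V₃·(P₃/P₄)^(1/γ) = 0.08058 L.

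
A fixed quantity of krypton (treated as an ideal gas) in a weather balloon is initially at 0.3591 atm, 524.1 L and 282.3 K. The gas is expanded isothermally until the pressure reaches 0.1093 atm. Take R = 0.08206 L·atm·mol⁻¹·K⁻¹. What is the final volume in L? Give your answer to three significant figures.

V₂ ≈ 1.72e+03 L

Isothermal, so P V is constant: T₂ = T₁; V₂ = V₁·(P₁/P₂) = 1722 L.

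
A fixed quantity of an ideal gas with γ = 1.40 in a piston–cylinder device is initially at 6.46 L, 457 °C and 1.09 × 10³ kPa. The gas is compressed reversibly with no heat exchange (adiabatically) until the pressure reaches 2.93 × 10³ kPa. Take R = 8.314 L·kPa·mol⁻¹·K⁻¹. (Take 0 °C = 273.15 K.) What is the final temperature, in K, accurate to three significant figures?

T₂ ≈ 969 K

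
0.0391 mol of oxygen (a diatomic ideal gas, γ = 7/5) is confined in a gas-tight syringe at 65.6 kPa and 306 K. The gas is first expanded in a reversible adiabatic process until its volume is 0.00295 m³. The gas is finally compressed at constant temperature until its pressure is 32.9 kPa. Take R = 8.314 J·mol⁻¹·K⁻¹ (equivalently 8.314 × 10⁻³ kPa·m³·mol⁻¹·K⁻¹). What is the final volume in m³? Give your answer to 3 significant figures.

From PV = nRT: V₁ = nRT₁/P₁ = 0.001516 m³.
Adiabatic (γ = 7/5), T V^(γ−1) and P V^γ constant: T₂ = T₁·(V₁/V₂)^(γ−1) = 234.5 K; P₂ = P₁·(V₁/V₂)^γ = 25.84 kPa.
T constant ⇒ Boyle's law P V = const: T₃ = T₂; V₃ = V₂·(P₂/P₃) = 0.002317 m³.

V₃ ≈ 0.00232 m³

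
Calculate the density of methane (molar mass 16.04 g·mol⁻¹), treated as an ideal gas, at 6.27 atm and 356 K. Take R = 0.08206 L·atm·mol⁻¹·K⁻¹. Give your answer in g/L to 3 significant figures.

ρ = PM/(RT) = (6.27 × 16.04) / (0.08206 × 356.0)

ρ ≈ 3.44 g/L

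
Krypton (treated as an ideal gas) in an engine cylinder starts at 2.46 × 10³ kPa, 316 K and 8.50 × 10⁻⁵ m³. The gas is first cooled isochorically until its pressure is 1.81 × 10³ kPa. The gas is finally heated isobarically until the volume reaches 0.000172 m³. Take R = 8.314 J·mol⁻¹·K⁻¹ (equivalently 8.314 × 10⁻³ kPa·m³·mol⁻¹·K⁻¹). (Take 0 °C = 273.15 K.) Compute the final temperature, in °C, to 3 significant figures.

Isochoric, so P/T is constant: V₂ = V₁; T₂ = T₁·(P₂/P₁) = 232.5 K.
P constant ⇒ V ∝ T: P₃ = P₂; T₃ = T₂·(V₃/V₂) = 470.5 K.

T₃ ≈ 197 °C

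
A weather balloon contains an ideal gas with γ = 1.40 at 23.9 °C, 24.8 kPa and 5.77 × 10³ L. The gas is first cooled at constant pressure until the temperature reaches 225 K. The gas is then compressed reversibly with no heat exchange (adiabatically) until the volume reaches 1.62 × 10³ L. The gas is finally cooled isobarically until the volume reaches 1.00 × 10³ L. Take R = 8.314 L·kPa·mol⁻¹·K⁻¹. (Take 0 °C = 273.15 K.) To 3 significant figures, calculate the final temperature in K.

T₄ ≈ 207 K

Convert: T₁ = 297.0 K.
Isobaric, so V/T is constant: P₂ = P₁; V₂ = V₁·(T₂/T₁) = 4370 L.
Reversible adiabatic, γ = 1.40: T₃ = T₂·(V₂/V₃)^(γ−1) = 334.6 K; P₃ = P₂·(V₂/V₃)^γ = 99.51 kPa.
Isobaric, so V/T is constant: P₄ = P₃; T₄ = T₃·(V₄/V₃) = 206.6 K.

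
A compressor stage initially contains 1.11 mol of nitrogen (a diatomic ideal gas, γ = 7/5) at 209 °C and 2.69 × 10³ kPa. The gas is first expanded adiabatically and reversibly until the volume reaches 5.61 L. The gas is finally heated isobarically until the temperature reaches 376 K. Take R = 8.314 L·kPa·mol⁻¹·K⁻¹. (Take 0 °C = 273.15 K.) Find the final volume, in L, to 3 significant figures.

V₃ ≈ 7.13 L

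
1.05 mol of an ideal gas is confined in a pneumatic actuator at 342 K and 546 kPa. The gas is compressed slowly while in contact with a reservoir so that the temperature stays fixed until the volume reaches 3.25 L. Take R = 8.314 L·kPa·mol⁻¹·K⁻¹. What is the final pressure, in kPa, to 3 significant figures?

From PV = nRT: V₁ = nRT₁/P₁ = 5.468 L.
Isothermal, so P V is constant: T₂ = T₁; P₂ = P₁·(V₁/V₂) = 918.6 kPa.

P₂ ≈ 919 kPa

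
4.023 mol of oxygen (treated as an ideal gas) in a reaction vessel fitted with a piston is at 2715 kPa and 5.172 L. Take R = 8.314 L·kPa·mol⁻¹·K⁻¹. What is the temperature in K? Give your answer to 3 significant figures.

T ≈ 420 K

PV = nRT ⇒ T = PV/(nR) = (2715 × 5.172) / (4.023 × 8.314)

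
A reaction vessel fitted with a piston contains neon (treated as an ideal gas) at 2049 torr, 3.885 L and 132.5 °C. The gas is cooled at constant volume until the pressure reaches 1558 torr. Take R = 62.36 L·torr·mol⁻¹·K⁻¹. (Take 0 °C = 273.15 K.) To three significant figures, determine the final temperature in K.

Convert: T₁ = 405.6 K.
V constant ⇒ P ∝ T: V₂ = V₁; T₂ = T₁·(P₂/P₁) = 308.4 K.

T₂ ≈ 308 K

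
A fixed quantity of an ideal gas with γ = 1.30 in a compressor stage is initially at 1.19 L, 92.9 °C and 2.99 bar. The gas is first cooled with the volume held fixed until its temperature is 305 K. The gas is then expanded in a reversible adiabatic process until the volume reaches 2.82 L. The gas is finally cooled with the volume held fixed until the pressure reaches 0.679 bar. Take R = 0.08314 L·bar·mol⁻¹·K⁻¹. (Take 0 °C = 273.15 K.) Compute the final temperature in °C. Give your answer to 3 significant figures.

Convert: T₁ = 366.0 K.
Isochoric, so P/T is constant: V₂ = V₁; P₂ = P₁·(T₂/T₁) = 2.491 bar.
Reversible adiabatic, γ = 1.30: T₃ = T₂·(V₂/V₃)^(γ−1) = 235.4 K; P₃ = P₂·(V₂/V₃)^γ = 0.8116 bar.
Isochoric, so P/T is constant: V₄ = V₃; T₄ = T₃·(P₄/P₃) = 197.0 K.

T₄ ≈ -76.2 °C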